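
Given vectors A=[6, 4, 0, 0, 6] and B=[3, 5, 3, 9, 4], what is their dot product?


Dot product = sum of element-wise products
A[0]*B[0] = 6*3 = 18
A[1]*B[1] = 4*5 = 20
A[2]*B[2] = 0*3 = 0
A[3]*B[3] = 0*9 = 0
A[4]*B[4] = 6*4 = 24
Sum = 18 + 20 + 0 + 0 + 24 = 62

62


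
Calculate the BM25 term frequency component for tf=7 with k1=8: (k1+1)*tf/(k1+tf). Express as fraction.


BM25 TF component = (k1+1)*tf / (k1+tf)
k1 = 8, tf = 7
Numerator = (8+1)*7 = 63
Denominator = 8 + 7 = 15
= 63/15 = 21/5

21/5


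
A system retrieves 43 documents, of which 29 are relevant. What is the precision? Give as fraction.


Precision = relevant_retrieved / total_retrieved
= 29 / 43
= 29 / (29 + 14)
= 29/43

29/43


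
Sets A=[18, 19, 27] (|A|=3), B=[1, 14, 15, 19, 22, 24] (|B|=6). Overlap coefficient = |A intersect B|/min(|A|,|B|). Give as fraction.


A intersect B = [19]
|A intersect B| = 1
min(|A|, |B|) = min(3, 6) = 3
Overlap = 1 / 3 = 1/3

1/3


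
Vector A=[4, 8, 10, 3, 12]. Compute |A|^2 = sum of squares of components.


|A|^2 = sum of squared components
A[0]^2 = 4^2 = 16
A[1]^2 = 8^2 = 64
A[2]^2 = 10^2 = 100
A[3]^2 = 3^2 = 9
A[4]^2 = 12^2 = 144
Sum = 16 + 64 + 100 + 9 + 144 = 333

333


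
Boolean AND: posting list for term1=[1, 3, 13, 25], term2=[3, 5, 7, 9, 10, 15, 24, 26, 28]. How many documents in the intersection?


Boolean AND: find intersection of posting lists
term1 docs: [1, 3, 13, 25]
term2 docs: [3, 5, 7, 9, 10, 15, 24, 26, 28]
Intersection: [3]
|intersection| = 1

1


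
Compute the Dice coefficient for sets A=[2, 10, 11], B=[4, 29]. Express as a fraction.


A intersect B = []
|A intersect B| = 0
|A| = 3, |B| = 2
Dice = 2*0 / (3+2)
= 0 / 5 = 0

0


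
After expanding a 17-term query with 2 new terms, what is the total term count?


Original terms: 17
Expansion terms: 2
Total = 17 + 2 = 19

19


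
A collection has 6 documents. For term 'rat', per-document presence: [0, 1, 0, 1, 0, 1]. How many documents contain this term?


Checking each document for 'rat':
Doc 1: absent
Doc 2: present
Doc 3: absent
Doc 4: present
Doc 5: absent
Doc 6: present
df = sum of presences = 0 + 1 + 0 + 1 + 0 + 1 = 3

3


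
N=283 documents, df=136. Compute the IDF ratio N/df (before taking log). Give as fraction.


IDF ratio = N / df
= 283 / 136
= 283/136

283/136


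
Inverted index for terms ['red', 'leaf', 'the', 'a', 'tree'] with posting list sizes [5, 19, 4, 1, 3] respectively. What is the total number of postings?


Summing posting list sizes:
'red': 5 postings
'leaf': 19 postings
'the': 4 postings
'a': 1 postings
'tree': 3 postings
Total = 5 + 19 + 4 + 1 + 3 = 32

32


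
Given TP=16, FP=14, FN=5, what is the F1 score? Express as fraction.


F1 = 2 * P * R / (P + R)
P = TP/(TP+FP) = 16/30 = 8/15
R = TP/(TP+FN) = 16/21 = 16/21
2 * P * R = 2 * 8/15 * 16/21 = 256/315
P + R = 8/15 + 16/21 = 136/105
F1 = 256/315 / 136/105 = 32/51

32/51


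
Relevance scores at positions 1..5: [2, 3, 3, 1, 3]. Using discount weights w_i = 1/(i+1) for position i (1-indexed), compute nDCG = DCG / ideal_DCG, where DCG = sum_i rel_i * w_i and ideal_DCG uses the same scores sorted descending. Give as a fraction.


Position discount weights w_i = 1/(i+1) for i=1..5:
Weights = [1/2, 1/3, 1/4, 1/5, 1/6]
Actual relevance: [2, 3, 3, 1, 3]
DCG = 2/2 + 3/3 + 3/4 + 1/5 + 3/6 = 69/20
Ideal relevance (sorted desc): [3, 3, 3, 2, 1]
Ideal DCG = 3/2 + 3/3 + 3/4 + 2/5 + 1/6 = 229/60
nDCG = DCG / ideal_DCG = 69/20 / 229/60 = 207/229

207/229


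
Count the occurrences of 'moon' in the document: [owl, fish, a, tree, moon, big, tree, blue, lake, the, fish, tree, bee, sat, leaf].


Document has 15 words
Scanning for 'moon':
Found at positions: [4]
Count = 1

1


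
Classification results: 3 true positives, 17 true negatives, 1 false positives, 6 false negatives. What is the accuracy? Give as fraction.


Accuracy = (TP + TN) / (TP + TN + FP + FN)
TP + TN = 3 + 17 = 20
Total = 3 + 17 + 1 + 6 = 27
Accuracy = 20 / 27 = 20/27

20/27


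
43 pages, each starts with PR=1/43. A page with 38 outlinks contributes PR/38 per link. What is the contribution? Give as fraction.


Initial PR = 1/43 = 1/43
Outlinks = 38
Contribution per link = PR / outlinks
= 1/43 / 38
= 1/1634

1/1634


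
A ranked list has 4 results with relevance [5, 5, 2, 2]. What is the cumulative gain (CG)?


Cumulative Gain = sum of relevance scores
Position 1: rel=5, running sum=5
Position 2: rel=5, running sum=10
Position 3: rel=2, running sum=12
Position 4: rel=2, running sum=14
CG = 14

14


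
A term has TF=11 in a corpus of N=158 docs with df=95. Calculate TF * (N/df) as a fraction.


TF * (N/df)
= 11 * (158/95)
= 11 * 158/95
= 1738/95

1738/95


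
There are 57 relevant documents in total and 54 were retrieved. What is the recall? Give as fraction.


Recall = retrieved_relevant / total_relevant
= 54 / 57
= 54 / (54 + 3)
= 18/19

18/19


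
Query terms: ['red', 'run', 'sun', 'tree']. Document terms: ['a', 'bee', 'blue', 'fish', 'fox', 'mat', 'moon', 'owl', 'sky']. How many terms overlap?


Query terms: ['red', 'run', 'sun', 'tree']
Document terms: ['a', 'bee', 'blue', 'fish', 'fox', 'mat', 'moon', 'owl', 'sky']
Common terms: []
Overlap count = 0

0


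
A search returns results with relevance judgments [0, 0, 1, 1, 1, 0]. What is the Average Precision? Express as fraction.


Computing P@k for each relevant position:
Position 1: not relevant
Position 2: not relevant
Position 3: relevant, P@3 = 1/3 = 1/3
Position 4: relevant, P@4 = 2/4 = 1/2
Position 5: relevant, P@5 = 3/5 = 3/5
Position 6: not relevant
Sum of P@k = 1/3 + 1/2 + 3/5 = 43/30
AP = 43/30 / 3 = 43/90

43/90


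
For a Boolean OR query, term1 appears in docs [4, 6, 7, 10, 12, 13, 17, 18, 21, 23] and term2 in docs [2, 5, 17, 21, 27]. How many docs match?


Boolean OR: find union of posting lists
term1 docs: [4, 6, 7, 10, 12, 13, 17, 18, 21, 23]
term2 docs: [2, 5, 17, 21, 27]
Union: [2, 4, 5, 6, 7, 10, 12, 13, 17, 18, 21, 23, 27]
|union| = 13

13


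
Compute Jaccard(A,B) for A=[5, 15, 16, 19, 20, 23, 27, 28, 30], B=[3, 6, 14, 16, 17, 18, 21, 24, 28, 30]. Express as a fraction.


A intersect B = [16, 28, 30]
|A intersect B| = 3
A union B = [3, 5, 6, 14, 15, 16, 17, 18, 19, 20, 21, 23, 24, 27, 28, 30]
|A union B| = 16
Jaccard = 3/16 = 3/16

3/16


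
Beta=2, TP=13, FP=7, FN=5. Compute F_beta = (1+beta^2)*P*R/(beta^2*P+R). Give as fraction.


P = TP/(TP+FP) = 13/20 = 13/20
R = TP/(TP+FN) = 13/18 = 13/18
beta^2 = 2^2 = 4
(1 + beta^2) = 5
Numerator = (1+beta^2)*P*R = 169/72
Denominator = beta^2*P + R = 13/5 + 13/18 = 299/90
F_beta = 65/92

65/92


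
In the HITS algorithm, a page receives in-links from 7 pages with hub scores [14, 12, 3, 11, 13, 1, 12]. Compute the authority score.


Authority = sum of hub scores of in-linkers
In-link 1: hub score = 14
In-link 2: hub score = 12
In-link 3: hub score = 3
In-link 4: hub score = 11
In-link 5: hub score = 13
In-link 6: hub score = 1
In-link 7: hub score = 12
Authority = 14 + 12 + 3 + 11 + 13 + 1 + 12 = 66

66


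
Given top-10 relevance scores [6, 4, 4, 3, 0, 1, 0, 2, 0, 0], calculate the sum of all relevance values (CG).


Cumulative Gain = sum of relevance scores
Position 1: rel=6, running sum=6
Position 2: rel=4, running sum=10
Position 3: rel=4, running sum=14
Position 4: rel=3, running sum=17
Position 5: rel=0, running sum=17
Position 6: rel=1, running sum=18
Position 7: rel=0, running sum=18
Position 8: rel=2, running sum=20
Position 9: rel=0, running sum=20
Position 10: rel=0, running sum=20
CG = 20

20


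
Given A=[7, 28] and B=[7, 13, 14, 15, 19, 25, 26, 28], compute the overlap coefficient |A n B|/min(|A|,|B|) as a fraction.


A intersect B = [7, 28]
|A intersect B| = 2
min(|A|, |B|) = min(2, 8) = 2
Overlap = 2 / 2 = 1

1


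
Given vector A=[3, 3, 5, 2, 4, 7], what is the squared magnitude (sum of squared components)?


|A|^2 = sum of squared components
A[0]^2 = 3^2 = 9
A[1]^2 = 3^2 = 9
A[2]^2 = 5^2 = 25
A[3]^2 = 2^2 = 4
A[4]^2 = 4^2 = 16
A[5]^2 = 7^2 = 49
Sum = 9 + 9 + 25 + 4 + 16 + 49 = 112

112


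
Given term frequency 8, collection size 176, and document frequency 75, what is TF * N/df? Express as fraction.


TF * (N/df)
= 8 * (176/75)
= 8 * 176/75
= 1408/75

1408/75


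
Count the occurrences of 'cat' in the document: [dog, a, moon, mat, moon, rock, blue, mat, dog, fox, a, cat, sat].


Document has 13 words
Scanning for 'cat':
Found at positions: [11]
Count = 1

1


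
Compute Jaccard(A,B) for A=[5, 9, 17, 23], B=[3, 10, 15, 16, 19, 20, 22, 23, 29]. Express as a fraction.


A intersect B = [23]
|A intersect B| = 1
A union B = [3, 5, 9, 10, 15, 16, 17, 19, 20, 22, 23, 29]
|A union B| = 12
Jaccard = 1/12 = 1/12

1/12


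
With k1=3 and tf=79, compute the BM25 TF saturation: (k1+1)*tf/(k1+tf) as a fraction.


BM25 TF component = (k1+1)*tf / (k1+tf)
k1 = 3, tf = 79
Numerator = (3+1)*79 = 316
Denominator = 3 + 79 = 82
= 316/82 = 158/41

158/41


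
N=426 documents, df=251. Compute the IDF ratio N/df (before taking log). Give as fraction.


IDF ratio = N / df
= 426 / 251
= 426/251

426/251


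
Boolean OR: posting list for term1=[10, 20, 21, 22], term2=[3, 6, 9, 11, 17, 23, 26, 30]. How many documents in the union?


Boolean OR: find union of posting lists
term1 docs: [10, 20, 21, 22]
term2 docs: [3, 6, 9, 11, 17, 23, 26, 30]
Union: [3, 6, 9, 10, 11, 17, 20, 21, 22, 23, 26, 30]
|union| = 12

12


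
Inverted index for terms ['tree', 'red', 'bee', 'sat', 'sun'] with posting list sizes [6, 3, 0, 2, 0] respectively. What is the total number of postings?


Summing posting list sizes:
'tree': 6 postings
'red': 3 postings
'bee': 0 postings
'sat': 2 postings
'sun': 0 postings
Total = 6 + 3 + 0 + 2 + 0 = 11

11


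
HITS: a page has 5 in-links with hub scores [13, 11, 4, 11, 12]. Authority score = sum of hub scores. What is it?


Authority = sum of hub scores of in-linkers
In-link 1: hub score = 13
In-link 2: hub score = 11
In-link 3: hub score = 4
In-link 4: hub score = 11
In-link 5: hub score = 12
Authority = 13 + 11 + 4 + 11 + 12 = 51

51


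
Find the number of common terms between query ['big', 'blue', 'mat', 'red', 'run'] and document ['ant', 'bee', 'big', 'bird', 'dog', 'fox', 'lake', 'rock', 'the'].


Query terms: ['big', 'blue', 'mat', 'red', 'run']
Document terms: ['ant', 'bee', 'big', 'bird', 'dog', 'fox', 'lake', 'rock', 'the']
Common terms: ['big']
Overlap count = 1

1


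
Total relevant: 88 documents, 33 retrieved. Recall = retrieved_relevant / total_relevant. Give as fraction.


Recall = retrieved_relevant / total_relevant
= 33 / 88
= 33 / (33 + 55)
= 3/8

3/8


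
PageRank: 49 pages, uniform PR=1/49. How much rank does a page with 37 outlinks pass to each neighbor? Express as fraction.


Initial PR = 1/49 = 1/49
Outlinks = 37
Contribution per link = PR / outlinks
= 1/49 / 37
= 1/1813

1/1813


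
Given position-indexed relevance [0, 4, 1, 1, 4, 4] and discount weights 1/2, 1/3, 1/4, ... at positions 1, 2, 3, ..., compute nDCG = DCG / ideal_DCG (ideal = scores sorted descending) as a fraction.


Position discount weights w_i = 1/(i+1) for i=1..6:
Weights = [1/2, 1/3, 1/4, 1/5, 1/6, 1/7]
Actual relevance: [0, 4, 1, 1, 4, 4]
DCG = 0/2 + 4/3 + 1/4 + 1/5 + 4/6 + 4/7 = 423/140
Ideal relevance (sorted desc): [4, 4, 4, 1, 1, 0]
Ideal DCG = 4/2 + 4/3 + 4/4 + 1/5 + 1/6 + 0/7 = 47/10
nDCG = DCG / ideal_DCG = 423/140 / 47/10 = 9/14

9/14


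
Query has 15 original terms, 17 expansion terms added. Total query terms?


Original terms: 15
Expansion terms: 17
Total = 15 + 17 = 32

32


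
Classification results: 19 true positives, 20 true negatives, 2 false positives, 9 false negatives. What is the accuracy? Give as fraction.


Accuracy = (TP + TN) / (TP + TN + FP + FN)
TP + TN = 19 + 20 = 39
Total = 19 + 20 + 2 + 9 = 50
Accuracy = 39 / 50 = 39/50

39/50


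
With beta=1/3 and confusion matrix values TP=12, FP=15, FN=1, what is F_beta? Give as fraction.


P = TP/(TP+FP) = 12/27 = 4/9
R = TP/(TP+FN) = 12/13 = 12/13
beta^2 = 1/3^2 = 1/9
(1 + beta^2) = 10/9
Numerator = (1+beta^2)*P*R = 160/351
Denominator = beta^2*P + R = 4/81 + 12/13 = 1024/1053
F_beta = 15/32

15/32


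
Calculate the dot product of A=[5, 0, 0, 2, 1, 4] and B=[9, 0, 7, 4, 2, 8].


Dot product = sum of element-wise products
A[0]*B[0] = 5*9 = 45
A[1]*B[1] = 0*0 = 0
A[2]*B[2] = 0*7 = 0
A[3]*B[3] = 2*4 = 8
A[4]*B[4] = 1*2 = 2
A[5]*B[5] = 4*8 = 32
Sum = 45 + 0 + 0 + 8 + 2 + 32 = 87

87


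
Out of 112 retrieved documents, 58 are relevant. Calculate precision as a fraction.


Precision = relevant_retrieved / total_retrieved
= 58 / 112
= 58 / (58 + 54)
= 29/56

29/56


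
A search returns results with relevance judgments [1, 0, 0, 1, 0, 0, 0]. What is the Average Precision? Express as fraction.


Computing P@k for each relevant position:
Position 1: relevant, P@1 = 1/1 = 1
Position 2: not relevant
Position 3: not relevant
Position 4: relevant, P@4 = 2/4 = 1/2
Position 5: not relevant
Position 6: not relevant
Position 7: not relevant
Sum of P@k = 1 + 1/2 = 3/2
AP = 3/2 / 2 = 3/4

3/4


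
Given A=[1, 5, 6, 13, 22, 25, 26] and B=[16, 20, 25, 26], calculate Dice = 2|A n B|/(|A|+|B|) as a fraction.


A intersect B = [25, 26]
|A intersect B| = 2
|A| = 7, |B| = 4
Dice = 2*2 / (7+4)
= 4 / 11 = 4/11

4/11


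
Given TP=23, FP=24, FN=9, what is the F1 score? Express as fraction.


F1 = 2 * P * R / (P + R)
P = TP/(TP+FP) = 23/47 = 23/47
R = TP/(TP+FN) = 23/32 = 23/32
2 * P * R = 2 * 23/47 * 23/32 = 529/752
P + R = 23/47 + 23/32 = 1817/1504
F1 = 529/752 / 1817/1504 = 46/79

46/79


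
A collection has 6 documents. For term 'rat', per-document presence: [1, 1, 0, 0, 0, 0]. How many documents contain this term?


Checking each document for 'rat':
Doc 1: present
Doc 2: present
Doc 3: absent
Doc 4: absent
Doc 5: absent
Doc 6: absent
df = sum of presences = 1 + 1 + 0 + 0 + 0 + 0 = 2

2


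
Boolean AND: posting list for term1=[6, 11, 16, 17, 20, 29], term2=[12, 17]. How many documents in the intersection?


Boolean AND: find intersection of posting lists
term1 docs: [6, 11, 16, 17, 20, 29]
term2 docs: [12, 17]
Intersection: [17]
|intersection| = 1

1


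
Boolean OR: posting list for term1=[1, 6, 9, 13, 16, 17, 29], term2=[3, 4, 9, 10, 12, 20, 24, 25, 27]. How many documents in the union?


Boolean OR: find union of posting lists
term1 docs: [1, 6, 9, 13, 16, 17, 29]
term2 docs: [3, 4, 9, 10, 12, 20, 24, 25, 27]
Union: [1, 3, 4, 6, 9, 10, 12, 13, 16, 17, 20, 24, 25, 27, 29]
|union| = 15

15


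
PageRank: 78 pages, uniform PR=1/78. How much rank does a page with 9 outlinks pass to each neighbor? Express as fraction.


Initial PR = 1/78 = 1/78
Outlinks = 9
Contribution per link = PR / outlinks
= 1/78 / 9
= 1/702

1/702


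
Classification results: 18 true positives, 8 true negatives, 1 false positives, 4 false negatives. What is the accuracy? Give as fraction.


Accuracy = (TP + TN) / (TP + TN + FP + FN)
TP + TN = 18 + 8 = 26
Total = 18 + 8 + 1 + 4 = 31
Accuracy = 26 / 31 = 26/31

26/31


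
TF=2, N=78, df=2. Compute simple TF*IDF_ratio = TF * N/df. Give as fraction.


TF * (N/df)
= 2 * (78/2)
= 2 * 39
= 78

78


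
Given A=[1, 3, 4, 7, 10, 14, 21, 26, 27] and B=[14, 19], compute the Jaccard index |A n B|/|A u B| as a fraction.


A intersect B = [14]
|A intersect B| = 1
A union B = [1, 3, 4, 7, 10, 14, 19, 21, 26, 27]
|A union B| = 10
Jaccard = 1/10 = 1/10

1/10


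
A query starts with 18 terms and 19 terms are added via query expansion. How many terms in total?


Original terms: 18
Expansion terms: 19
Total = 18 + 19 = 37

37


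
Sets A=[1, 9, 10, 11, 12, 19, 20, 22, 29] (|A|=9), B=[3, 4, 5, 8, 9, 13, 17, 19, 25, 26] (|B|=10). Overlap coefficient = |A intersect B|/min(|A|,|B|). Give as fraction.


A intersect B = [9, 19]
|A intersect B| = 2
min(|A|, |B|) = min(9, 10) = 9
Overlap = 2 / 9 = 2/9

2/9


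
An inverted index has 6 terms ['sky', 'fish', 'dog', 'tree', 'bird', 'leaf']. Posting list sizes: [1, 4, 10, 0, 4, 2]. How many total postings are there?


Summing posting list sizes:
'sky': 1 postings
'fish': 4 postings
'dog': 10 postings
'tree': 0 postings
'bird': 4 postings
'leaf': 2 postings
Total = 1 + 4 + 10 + 0 + 4 + 2 = 21

21


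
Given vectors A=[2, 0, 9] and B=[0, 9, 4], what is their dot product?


Dot product = sum of element-wise products
A[0]*B[0] = 2*0 = 0
A[1]*B[1] = 0*9 = 0
A[2]*B[2] = 9*4 = 36
Sum = 0 + 0 + 36 = 36

36


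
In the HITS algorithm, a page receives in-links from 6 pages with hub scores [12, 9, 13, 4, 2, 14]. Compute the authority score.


Authority = sum of hub scores of in-linkers
In-link 1: hub score = 12
In-link 2: hub score = 9
In-link 3: hub score = 13
In-link 4: hub score = 4
In-link 5: hub score = 2
In-link 6: hub score = 14
Authority = 12 + 9 + 13 + 4 + 2 + 14 = 54

54


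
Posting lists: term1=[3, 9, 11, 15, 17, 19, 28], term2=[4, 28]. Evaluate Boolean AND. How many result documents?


Boolean AND: find intersection of posting lists
term1 docs: [3, 9, 11, 15, 17, 19, 28]
term2 docs: [4, 28]
Intersection: [28]
|intersection| = 1

1


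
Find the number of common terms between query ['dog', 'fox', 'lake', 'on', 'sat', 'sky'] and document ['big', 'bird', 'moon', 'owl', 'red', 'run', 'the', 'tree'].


Query terms: ['dog', 'fox', 'lake', 'on', 'sat', 'sky']
Document terms: ['big', 'bird', 'moon', 'owl', 'red', 'run', 'the', 'tree']
Common terms: []
Overlap count = 0

0


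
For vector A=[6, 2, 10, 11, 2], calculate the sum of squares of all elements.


|A|^2 = sum of squared components
A[0]^2 = 6^2 = 36
A[1]^2 = 2^2 = 4
A[2]^2 = 10^2 = 100
A[3]^2 = 11^2 = 121
A[4]^2 = 2^2 = 4
Sum = 36 + 4 + 100 + 121 + 4 = 265

265


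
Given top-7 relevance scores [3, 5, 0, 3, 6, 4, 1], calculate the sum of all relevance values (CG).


Cumulative Gain = sum of relevance scores
Position 1: rel=3, running sum=3
Position 2: rel=5, running sum=8
Position 3: rel=0, running sum=8
Position 4: rel=3, running sum=11
Position 5: rel=6, running sum=17
Position 6: rel=4, running sum=21
Position 7: rel=1, running sum=22
CG = 22

22


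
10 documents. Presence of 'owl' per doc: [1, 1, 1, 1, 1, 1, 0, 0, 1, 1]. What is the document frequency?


Checking each document for 'owl':
Doc 1: present
Doc 2: present
Doc 3: present
Doc 4: present
Doc 5: present
Doc 6: present
Doc 7: absent
Doc 8: absent
Doc 9: present
Doc 10: present
df = sum of presences = 1 + 1 + 1 + 1 + 1 + 1 + 0 + 0 + 1 + 1 = 8

8


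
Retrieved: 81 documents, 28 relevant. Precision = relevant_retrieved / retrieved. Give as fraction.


Precision = relevant_retrieved / total_retrieved
= 28 / 81
= 28 / (28 + 53)
= 28/81

28/81


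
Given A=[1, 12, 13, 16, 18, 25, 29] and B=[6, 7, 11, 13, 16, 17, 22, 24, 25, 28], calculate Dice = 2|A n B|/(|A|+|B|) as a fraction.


A intersect B = [13, 16, 25]
|A intersect B| = 3
|A| = 7, |B| = 10
Dice = 2*3 / (7+10)
= 6 / 17 = 6/17

6/17


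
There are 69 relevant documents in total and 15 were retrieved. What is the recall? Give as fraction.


Recall = retrieved_relevant / total_relevant
= 15 / 69
= 15 / (15 + 54)
= 5/23

5/23


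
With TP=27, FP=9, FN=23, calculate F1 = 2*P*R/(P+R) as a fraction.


F1 = 2 * P * R / (P + R)
P = TP/(TP+FP) = 27/36 = 3/4
R = TP/(TP+FN) = 27/50 = 27/50
2 * P * R = 2 * 3/4 * 27/50 = 81/100
P + R = 3/4 + 27/50 = 129/100
F1 = 81/100 / 129/100 = 27/43

27/43


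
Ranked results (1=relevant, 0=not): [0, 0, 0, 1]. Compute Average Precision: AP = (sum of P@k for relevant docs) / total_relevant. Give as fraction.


Computing P@k for each relevant position:
Position 1: not relevant
Position 2: not relevant
Position 3: not relevant
Position 4: relevant, P@4 = 1/4 = 1/4
Sum of P@k = 1/4 = 1/4
AP = 1/4 / 1 = 1/4

1/4


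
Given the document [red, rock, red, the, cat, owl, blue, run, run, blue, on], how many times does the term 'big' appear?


Document has 11 words
Scanning for 'big':
Term not found in document
Count = 0

0


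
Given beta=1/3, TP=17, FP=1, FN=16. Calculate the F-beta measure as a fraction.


P = TP/(TP+FP) = 17/18 = 17/18
R = TP/(TP+FN) = 17/33 = 17/33
beta^2 = 1/3^2 = 1/9
(1 + beta^2) = 10/9
Numerator = (1+beta^2)*P*R = 1445/2673
Denominator = beta^2*P + R = 17/162 + 17/33 = 1105/1782
F_beta = 34/39

34/39


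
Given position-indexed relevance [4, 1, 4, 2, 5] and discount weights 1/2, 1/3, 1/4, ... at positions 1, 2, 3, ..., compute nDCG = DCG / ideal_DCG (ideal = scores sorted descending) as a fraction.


Position discount weights w_i = 1/(i+1) for i=1..5:
Weights = [1/2, 1/3, 1/4, 1/5, 1/6]
Actual relevance: [4, 1, 4, 2, 5]
DCG = 4/2 + 1/3 + 4/4 + 2/5 + 5/6 = 137/30
Ideal relevance (sorted desc): [5, 4, 4, 2, 1]
Ideal DCG = 5/2 + 4/3 + 4/4 + 2/5 + 1/6 = 27/5
nDCG = DCG / ideal_DCG = 137/30 / 27/5 = 137/162

137/162


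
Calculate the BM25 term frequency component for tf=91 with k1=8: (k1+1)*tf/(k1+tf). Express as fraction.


BM25 TF component = (k1+1)*tf / (k1+tf)
k1 = 8, tf = 91
Numerator = (8+1)*91 = 819
Denominator = 8 + 91 = 99
= 819/99 = 91/11

91/11


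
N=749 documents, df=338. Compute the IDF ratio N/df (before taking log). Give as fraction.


IDF ratio = N / df
= 749 / 338
= 749/338

749/338


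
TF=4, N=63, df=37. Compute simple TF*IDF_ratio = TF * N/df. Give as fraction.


TF * (N/df)
= 4 * (63/37)
= 4 * 63/37
= 252/37

252/37


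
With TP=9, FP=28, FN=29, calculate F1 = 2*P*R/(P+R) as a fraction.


F1 = 2 * P * R / (P + R)
P = TP/(TP+FP) = 9/37 = 9/37
R = TP/(TP+FN) = 9/38 = 9/38
2 * P * R = 2 * 9/37 * 9/38 = 81/703
P + R = 9/37 + 9/38 = 675/1406
F1 = 81/703 / 675/1406 = 6/25

6/25


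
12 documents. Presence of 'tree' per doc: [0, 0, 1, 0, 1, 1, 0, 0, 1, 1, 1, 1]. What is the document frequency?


Checking each document for 'tree':
Doc 1: absent
Doc 2: absent
Doc 3: present
Doc 4: absent
Doc 5: present
Doc 6: present
Doc 7: absent
Doc 8: absent
Doc 9: present
Doc 10: present
Doc 11: present
Doc 12: present
df = sum of presences = 0 + 0 + 1 + 0 + 1 + 1 + 0 + 0 + 1 + 1 + 1 + 1 = 7

7


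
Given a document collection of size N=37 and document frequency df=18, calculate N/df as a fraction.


IDF ratio = N / df
= 37 / 18
= 37/18

37/18


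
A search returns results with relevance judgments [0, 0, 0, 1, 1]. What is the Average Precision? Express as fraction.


Computing P@k for each relevant position:
Position 1: not relevant
Position 2: not relevant
Position 3: not relevant
Position 4: relevant, P@4 = 1/4 = 1/4
Position 5: relevant, P@5 = 2/5 = 2/5
Sum of P@k = 1/4 + 2/5 = 13/20
AP = 13/20 / 2 = 13/40

13/40


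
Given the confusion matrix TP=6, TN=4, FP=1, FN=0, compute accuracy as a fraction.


Accuracy = (TP + TN) / (TP + TN + FP + FN)
TP + TN = 6 + 4 = 10
Total = 6 + 4 + 1 + 0 = 11
Accuracy = 10 / 11 = 10/11

10/11


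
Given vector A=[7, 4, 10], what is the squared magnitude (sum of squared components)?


|A|^2 = sum of squared components
A[0]^2 = 7^2 = 49
A[1]^2 = 4^2 = 16
A[2]^2 = 10^2 = 100
Sum = 49 + 16 + 100 = 165

165


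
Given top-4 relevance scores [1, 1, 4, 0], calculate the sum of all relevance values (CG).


Cumulative Gain = sum of relevance scores
Position 1: rel=1, running sum=1
Position 2: rel=1, running sum=2
Position 3: rel=4, running sum=6
Position 4: rel=0, running sum=6
CG = 6

6


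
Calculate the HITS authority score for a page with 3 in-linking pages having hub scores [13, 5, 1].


Authority = sum of hub scores of in-linkers
In-link 1: hub score = 13
In-link 2: hub score = 5
In-link 3: hub score = 1
Authority = 13 + 5 + 1 = 19

19


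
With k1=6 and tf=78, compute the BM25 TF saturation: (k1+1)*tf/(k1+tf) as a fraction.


BM25 TF component = (k1+1)*tf / (k1+tf)
k1 = 6, tf = 78
Numerator = (6+1)*78 = 546
Denominator = 6 + 78 = 84
= 546/84 = 13/2

13/2


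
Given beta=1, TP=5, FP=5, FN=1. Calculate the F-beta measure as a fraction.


P = TP/(TP+FP) = 5/10 = 1/2
R = TP/(TP+FN) = 5/6 = 5/6
beta^2 = 1^2 = 1
(1 + beta^2) = 2
Numerator = (1+beta^2)*P*R = 5/6
Denominator = beta^2*P + R = 1/2 + 5/6 = 4/3
F_beta = 5/8

5/8


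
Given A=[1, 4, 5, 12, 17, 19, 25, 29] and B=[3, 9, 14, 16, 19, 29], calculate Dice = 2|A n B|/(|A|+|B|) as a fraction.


A intersect B = [19, 29]
|A intersect B| = 2
|A| = 8, |B| = 6
Dice = 2*2 / (8+6)
= 4 / 14 = 2/7

2/7


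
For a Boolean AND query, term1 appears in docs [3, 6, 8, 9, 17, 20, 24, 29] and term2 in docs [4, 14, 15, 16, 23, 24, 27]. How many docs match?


Boolean AND: find intersection of posting lists
term1 docs: [3, 6, 8, 9, 17, 20, 24, 29]
term2 docs: [4, 14, 15, 16, 23, 24, 27]
Intersection: [24]
|intersection| = 1

1


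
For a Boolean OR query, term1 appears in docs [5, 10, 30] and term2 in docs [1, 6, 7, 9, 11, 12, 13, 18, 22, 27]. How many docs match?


Boolean OR: find union of posting lists
term1 docs: [5, 10, 30]
term2 docs: [1, 6, 7, 9, 11, 12, 13, 18, 22, 27]
Union: [1, 5, 6, 7, 9, 10, 11, 12, 13, 18, 22, 27, 30]
|union| = 13

13


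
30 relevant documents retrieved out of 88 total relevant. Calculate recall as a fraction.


Recall = retrieved_relevant / total_relevant
= 30 / 88
= 30 / (30 + 58)
= 15/44

15/44


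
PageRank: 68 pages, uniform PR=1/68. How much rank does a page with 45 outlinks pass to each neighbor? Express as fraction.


Initial PR = 1/68 = 1/68
Outlinks = 45
Contribution per link = PR / outlinks
= 1/68 / 45
= 1/3060

1/3060


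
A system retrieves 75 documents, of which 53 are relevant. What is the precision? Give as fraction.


Precision = relevant_retrieved / total_retrieved
= 53 / 75
= 53 / (53 + 22)
= 53/75

53/75


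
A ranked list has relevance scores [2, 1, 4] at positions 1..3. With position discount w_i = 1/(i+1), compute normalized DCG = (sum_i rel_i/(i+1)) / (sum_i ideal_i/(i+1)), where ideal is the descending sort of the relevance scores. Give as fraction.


Position discount weights w_i = 1/(i+1) for i=1..3:
Weights = [1/2, 1/3, 1/4]
Actual relevance: [2, 1, 4]
DCG = 2/2 + 1/3 + 4/4 = 7/3
Ideal relevance (sorted desc): [4, 2, 1]
Ideal DCG = 4/2 + 2/3 + 1/4 = 35/12
nDCG = DCG / ideal_DCG = 7/3 / 35/12 = 4/5

4/5


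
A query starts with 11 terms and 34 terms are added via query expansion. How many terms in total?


Original terms: 11
Expansion terms: 34
Total = 11 + 34 = 45

45


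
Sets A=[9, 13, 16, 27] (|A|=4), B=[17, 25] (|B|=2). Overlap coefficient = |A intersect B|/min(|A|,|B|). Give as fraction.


A intersect B = []
|A intersect B| = 0
min(|A|, |B|) = min(4, 2) = 2
Overlap = 0 / 2 = 0

0


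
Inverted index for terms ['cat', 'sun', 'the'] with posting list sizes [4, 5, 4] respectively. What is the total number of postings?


Summing posting list sizes:
'cat': 4 postings
'sun': 5 postings
'the': 4 postings
Total = 4 + 5 + 4 = 13

13


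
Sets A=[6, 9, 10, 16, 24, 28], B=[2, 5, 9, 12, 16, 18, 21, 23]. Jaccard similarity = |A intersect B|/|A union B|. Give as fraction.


A intersect B = [9, 16]
|A intersect B| = 2
A union B = [2, 5, 6, 9, 10, 12, 16, 18, 21, 23, 24, 28]
|A union B| = 12
Jaccard = 2/12 = 1/6

1/6


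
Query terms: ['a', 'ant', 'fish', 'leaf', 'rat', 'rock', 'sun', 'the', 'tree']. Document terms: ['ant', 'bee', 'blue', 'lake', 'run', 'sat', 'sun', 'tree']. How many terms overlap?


Query terms: ['a', 'ant', 'fish', 'leaf', 'rat', 'rock', 'sun', 'the', 'tree']
Document terms: ['ant', 'bee', 'blue', 'lake', 'run', 'sat', 'sun', 'tree']
Common terms: ['ant', 'sun', 'tree']
Overlap count = 3

3


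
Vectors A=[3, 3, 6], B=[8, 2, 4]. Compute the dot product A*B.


Dot product = sum of element-wise products
A[0]*B[0] = 3*8 = 24
A[1]*B[1] = 3*2 = 6
A[2]*B[2] = 6*4 = 24
Sum = 24 + 6 + 24 = 54

54


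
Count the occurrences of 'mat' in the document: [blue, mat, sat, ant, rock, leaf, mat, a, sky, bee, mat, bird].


Document has 12 words
Scanning for 'mat':
Found at positions: [1, 6, 10]
Count = 3

3


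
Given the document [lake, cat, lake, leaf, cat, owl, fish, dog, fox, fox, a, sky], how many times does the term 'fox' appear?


Document has 12 words
Scanning for 'fox':
Found at positions: [8, 9]
Count = 2

2


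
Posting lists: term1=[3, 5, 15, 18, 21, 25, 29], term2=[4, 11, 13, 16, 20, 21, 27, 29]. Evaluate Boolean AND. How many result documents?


Boolean AND: find intersection of posting lists
term1 docs: [3, 5, 15, 18, 21, 25, 29]
term2 docs: [4, 11, 13, 16, 20, 21, 27, 29]
Intersection: [21, 29]
|intersection| = 2

2


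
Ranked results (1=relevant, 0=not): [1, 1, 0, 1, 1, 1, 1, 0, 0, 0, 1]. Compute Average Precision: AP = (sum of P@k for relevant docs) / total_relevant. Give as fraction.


Computing P@k for each relevant position:
Position 1: relevant, P@1 = 1/1 = 1
Position 2: relevant, P@2 = 2/2 = 1
Position 3: not relevant
Position 4: relevant, P@4 = 3/4 = 3/4
Position 5: relevant, P@5 = 4/5 = 4/5
Position 6: relevant, P@6 = 5/6 = 5/6
Position 7: relevant, P@7 = 6/7 = 6/7
Position 8: not relevant
Position 9: not relevant
Position 10: not relevant
Position 11: relevant, P@11 = 7/11 = 7/11
Sum of P@k = 1 + 1 + 3/4 + 4/5 + 5/6 + 6/7 + 7/11 = 27151/4620
AP = 27151/4620 / 7 = 27151/32340

27151/32340


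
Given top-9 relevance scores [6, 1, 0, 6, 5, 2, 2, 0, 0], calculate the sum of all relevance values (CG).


Cumulative Gain = sum of relevance scores
Position 1: rel=6, running sum=6
Position 2: rel=1, running sum=7
Position 3: rel=0, running sum=7
Position 4: rel=6, running sum=13
Position 5: rel=5, running sum=18
Position 6: rel=2, running sum=20
Position 7: rel=2, running sum=22
Position 8: rel=0, running sum=22
Position 9: rel=0, running sum=22
CG = 22

22


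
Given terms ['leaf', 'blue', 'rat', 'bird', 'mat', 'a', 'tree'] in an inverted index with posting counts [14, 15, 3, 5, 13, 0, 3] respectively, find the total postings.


Summing posting list sizes:
'leaf': 14 postings
'blue': 15 postings
'rat': 3 postings
'bird': 5 postings
'mat': 13 postings
'a': 0 postings
'tree': 3 postings
Total = 14 + 15 + 3 + 5 + 13 + 0 + 3 = 53

53


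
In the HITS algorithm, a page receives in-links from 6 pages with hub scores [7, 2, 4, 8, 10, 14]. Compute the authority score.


Authority = sum of hub scores of in-linkers
In-link 1: hub score = 7
In-link 2: hub score = 2
In-link 3: hub score = 4
In-link 4: hub score = 8
In-link 5: hub score = 10
In-link 6: hub score = 14
Authority = 7 + 2 + 4 + 8 + 10 + 14 = 45

45


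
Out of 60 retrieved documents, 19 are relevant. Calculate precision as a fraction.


Precision = relevant_retrieved / total_retrieved
= 19 / 60
= 19 / (19 + 41)
= 19/60

19/60


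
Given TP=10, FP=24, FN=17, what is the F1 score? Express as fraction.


F1 = 2 * P * R / (P + R)
P = TP/(TP+FP) = 10/34 = 5/17
R = TP/(TP+FN) = 10/27 = 10/27
2 * P * R = 2 * 5/17 * 10/27 = 100/459
P + R = 5/17 + 10/27 = 305/459
F1 = 100/459 / 305/459 = 20/61

20/61


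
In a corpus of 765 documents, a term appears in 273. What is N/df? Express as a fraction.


IDF ratio = N / df
= 765 / 273
= 255/91

255/91


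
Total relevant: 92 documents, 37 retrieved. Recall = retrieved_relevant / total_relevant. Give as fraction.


Recall = retrieved_relevant / total_relevant
= 37 / 92
= 37 / (37 + 55)
= 37/92

37/92


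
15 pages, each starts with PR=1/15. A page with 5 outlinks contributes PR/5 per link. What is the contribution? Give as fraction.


Initial PR = 1/15 = 1/15
Outlinks = 5
Contribution per link = PR / outlinks
= 1/15 / 5
= 1/75

1/75


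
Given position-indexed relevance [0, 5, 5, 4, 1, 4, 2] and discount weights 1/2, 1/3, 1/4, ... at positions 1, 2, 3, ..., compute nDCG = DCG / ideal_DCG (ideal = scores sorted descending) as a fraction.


Position discount weights w_i = 1/(i+1) for i=1..7:
Weights = [1/2, 1/3, 1/4, 1/5, 1/6, 1/7, 1/8]
Actual relevance: [0, 5, 5, 4, 1, 4, 2]
DCG = 0/2 + 5/3 + 5/4 + 4/5 + 1/6 + 4/7 + 2/8 = 494/105
Ideal relevance (sorted desc): [5, 5, 4, 4, 2, 1, 0]
Ideal DCG = 5/2 + 5/3 + 4/4 + 4/5 + 2/6 + 1/7 + 0/8 = 451/70
nDCG = DCG / ideal_DCG = 494/105 / 451/70 = 988/1353

988/1353


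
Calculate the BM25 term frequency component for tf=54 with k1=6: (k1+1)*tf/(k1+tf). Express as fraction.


BM25 TF component = (k1+1)*tf / (k1+tf)
k1 = 6, tf = 54
Numerator = (6+1)*54 = 378
Denominator = 6 + 54 = 60
= 378/60 = 63/10

63/10


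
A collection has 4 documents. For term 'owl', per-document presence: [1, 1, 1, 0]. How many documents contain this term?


Checking each document for 'owl':
Doc 1: present
Doc 2: present
Doc 3: present
Doc 4: absent
df = sum of presences = 1 + 1 + 1 + 0 = 3

3


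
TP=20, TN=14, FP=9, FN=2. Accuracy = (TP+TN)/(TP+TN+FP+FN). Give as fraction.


Accuracy = (TP + TN) / (TP + TN + FP + FN)
TP + TN = 20 + 14 = 34
Total = 20 + 14 + 9 + 2 = 45
Accuracy = 34 / 45 = 34/45

34/45


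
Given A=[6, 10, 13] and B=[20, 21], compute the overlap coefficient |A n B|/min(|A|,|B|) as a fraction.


A intersect B = []
|A intersect B| = 0
min(|A|, |B|) = min(3, 2) = 2
Overlap = 0 / 2 = 0

0


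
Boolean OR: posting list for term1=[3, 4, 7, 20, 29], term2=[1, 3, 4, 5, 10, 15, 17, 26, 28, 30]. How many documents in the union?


Boolean OR: find union of posting lists
term1 docs: [3, 4, 7, 20, 29]
term2 docs: [1, 3, 4, 5, 10, 15, 17, 26, 28, 30]
Union: [1, 3, 4, 5, 7, 10, 15, 17, 20, 26, 28, 29, 30]
|union| = 13

13


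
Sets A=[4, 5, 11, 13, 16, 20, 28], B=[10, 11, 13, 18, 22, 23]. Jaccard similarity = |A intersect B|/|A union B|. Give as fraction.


A intersect B = [11, 13]
|A intersect B| = 2
A union B = [4, 5, 10, 11, 13, 16, 18, 20, 22, 23, 28]
|A union B| = 11
Jaccard = 2/11 = 2/11

2/11


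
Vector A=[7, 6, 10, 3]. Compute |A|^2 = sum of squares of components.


|A|^2 = sum of squared components
A[0]^2 = 7^2 = 49
A[1]^2 = 6^2 = 36
A[2]^2 = 10^2 = 100
A[3]^2 = 3^2 = 9
Sum = 49 + 36 + 100 + 9 = 194

194


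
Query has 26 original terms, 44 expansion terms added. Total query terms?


Original terms: 26
Expansion terms: 44
Total = 26 + 44 = 70

70


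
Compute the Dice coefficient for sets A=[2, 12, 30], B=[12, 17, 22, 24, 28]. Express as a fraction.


A intersect B = [12]
|A intersect B| = 1
|A| = 3, |B| = 5
Dice = 2*1 / (3+5)
= 2 / 8 = 1/4

1/4


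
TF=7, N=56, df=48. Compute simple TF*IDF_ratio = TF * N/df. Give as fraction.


TF * (N/df)
= 7 * (56/48)
= 7 * 7/6
= 49/6

49/6


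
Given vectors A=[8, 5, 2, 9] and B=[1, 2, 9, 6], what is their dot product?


Dot product = sum of element-wise products
A[0]*B[0] = 8*1 = 8
A[1]*B[1] = 5*2 = 10
A[2]*B[2] = 2*9 = 18
A[3]*B[3] = 9*6 = 54
Sum = 8 + 10 + 18 + 54 = 90

90


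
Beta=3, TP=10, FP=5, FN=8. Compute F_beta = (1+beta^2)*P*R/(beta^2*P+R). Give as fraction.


P = TP/(TP+FP) = 10/15 = 2/3
R = TP/(TP+FN) = 10/18 = 5/9
beta^2 = 3^2 = 9
(1 + beta^2) = 10
Numerator = (1+beta^2)*P*R = 100/27
Denominator = beta^2*P + R = 6 + 5/9 = 59/9
F_beta = 100/177

100/177


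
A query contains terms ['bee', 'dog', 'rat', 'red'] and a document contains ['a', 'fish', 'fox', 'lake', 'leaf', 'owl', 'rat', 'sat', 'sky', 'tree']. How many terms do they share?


Query terms: ['bee', 'dog', 'rat', 'red']
Document terms: ['a', 'fish', 'fox', 'lake', 'leaf', 'owl', 'rat', 'sat', 'sky', 'tree']
Common terms: ['rat']
Overlap count = 1

1


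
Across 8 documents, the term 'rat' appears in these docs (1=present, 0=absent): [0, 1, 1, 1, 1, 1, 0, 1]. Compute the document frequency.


Checking each document for 'rat':
Doc 1: absent
Doc 2: present
Doc 3: present
Doc 4: present
Doc 5: present
Doc 6: present
Doc 7: absent
Doc 8: present
df = sum of presences = 0 + 1 + 1 + 1 + 1 + 1 + 0 + 1 = 6

6


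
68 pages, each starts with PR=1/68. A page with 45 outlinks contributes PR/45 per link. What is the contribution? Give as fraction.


Initial PR = 1/68 = 1/68
Outlinks = 45
Contribution per link = PR / outlinks
= 1/68 / 45
= 1/3060

1/3060


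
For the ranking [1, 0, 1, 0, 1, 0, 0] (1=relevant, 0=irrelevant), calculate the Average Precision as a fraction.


Computing P@k for each relevant position:
Position 1: relevant, P@1 = 1/1 = 1
Position 2: not relevant
Position 3: relevant, P@3 = 2/3 = 2/3
Position 4: not relevant
Position 5: relevant, P@5 = 3/5 = 3/5
Position 6: not relevant
Position 7: not relevant
Sum of P@k = 1 + 2/3 + 3/5 = 34/15
AP = 34/15 / 3 = 34/45

34/45


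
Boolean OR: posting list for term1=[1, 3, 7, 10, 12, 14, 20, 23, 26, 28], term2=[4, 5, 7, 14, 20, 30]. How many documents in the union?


Boolean OR: find union of posting lists
term1 docs: [1, 3, 7, 10, 12, 14, 20, 23, 26, 28]
term2 docs: [4, 5, 7, 14, 20, 30]
Union: [1, 3, 4, 5, 7, 10, 12, 14, 20, 23, 26, 28, 30]
|union| = 13

13


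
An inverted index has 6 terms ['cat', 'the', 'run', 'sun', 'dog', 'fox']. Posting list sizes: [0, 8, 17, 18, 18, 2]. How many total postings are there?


Summing posting list sizes:
'cat': 0 postings
'the': 8 postings
'run': 17 postings
'sun': 18 postings
'dog': 18 postings
'fox': 2 postings
Total = 0 + 8 + 17 + 18 + 18 + 2 = 63

63


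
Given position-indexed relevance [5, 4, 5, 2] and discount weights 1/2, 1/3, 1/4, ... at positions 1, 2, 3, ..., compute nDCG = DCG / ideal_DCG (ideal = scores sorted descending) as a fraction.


Position discount weights w_i = 1/(i+1) for i=1..4:
Weights = [1/2, 1/3, 1/4, 1/5]
Actual relevance: [5, 4, 5, 2]
DCG = 5/2 + 4/3 + 5/4 + 2/5 = 329/60
Ideal relevance (sorted desc): [5, 5, 4, 2]
Ideal DCG = 5/2 + 5/3 + 4/4 + 2/5 = 167/30
nDCG = DCG / ideal_DCG = 329/60 / 167/30 = 329/334

329/334


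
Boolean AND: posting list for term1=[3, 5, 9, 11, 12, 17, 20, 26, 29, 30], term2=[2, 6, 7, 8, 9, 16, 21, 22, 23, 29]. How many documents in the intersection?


Boolean AND: find intersection of posting lists
term1 docs: [3, 5, 9, 11, 12, 17, 20, 26, 29, 30]
term2 docs: [2, 6, 7, 8, 9, 16, 21, 22, 23, 29]
Intersection: [9, 29]
|intersection| = 2

2


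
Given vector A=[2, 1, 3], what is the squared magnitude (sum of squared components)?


|A|^2 = sum of squared components
A[0]^2 = 2^2 = 4
A[1]^2 = 1^2 = 1
A[2]^2 = 3^2 = 9
Sum = 4 + 1 + 9 = 14

14


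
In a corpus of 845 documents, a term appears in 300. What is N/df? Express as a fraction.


IDF ratio = N / df
= 845 / 300
= 169/60

169/60


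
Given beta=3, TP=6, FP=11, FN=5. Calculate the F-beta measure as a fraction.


P = TP/(TP+FP) = 6/17 = 6/17
R = TP/(TP+FN) = 6/11 = 6/11
beta^2 = 3^2 = 9
(1 + beta^2) = 10
Numerator = (1+beta^2)*P*R = 360/187
Denominator = beta^2*P + R = 54/17 + 6/11 = 696/187
F_beta = 15/29

15/29


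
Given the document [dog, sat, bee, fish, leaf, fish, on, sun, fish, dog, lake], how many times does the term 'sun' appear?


Document has 11 words
Scanning for 'sun':
Found at positions: [7]
Count = 1

1


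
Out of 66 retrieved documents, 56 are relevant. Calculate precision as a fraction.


Precision = relevant_retrieved / total_retrieved
= 56 / 66
= 56 / (56 + 10)
= 28/33

28/33


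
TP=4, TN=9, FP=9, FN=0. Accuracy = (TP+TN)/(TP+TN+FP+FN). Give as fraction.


Accuracy = (TP + TN) / (TP + TN + FP + FN)
TP + TN = 4 + 9 = 13
Total = 4 + 9 + 9 + 0 = 22
Accuracy = 13 / 22 = 13/22

13/22


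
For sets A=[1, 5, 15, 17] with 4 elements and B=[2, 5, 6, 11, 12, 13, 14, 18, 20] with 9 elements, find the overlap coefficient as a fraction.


A intersect B = [5]
|A intersect B| = 1
min(|A|, |B|) = min(4, 9) = 4
Overlap = 1 / 4 = 1/4

1/4


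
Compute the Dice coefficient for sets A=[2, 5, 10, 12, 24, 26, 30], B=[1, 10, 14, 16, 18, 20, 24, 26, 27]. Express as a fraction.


A intersect B = [10, 24, 26]
|A intersect B| = 3
|A| = 7, |B| = 9
Dice = 2*3 / (7+9)
= 6 / 16 = 3/8

3/8


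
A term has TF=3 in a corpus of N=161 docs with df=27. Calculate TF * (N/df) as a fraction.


TF * (N/df)
= 3 * (161/27)
= 3 * 161/27
= 161/9

161/9


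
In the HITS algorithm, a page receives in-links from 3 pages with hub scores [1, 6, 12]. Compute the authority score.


Authority = sum of hub scores of in-linkers
In-link 1: hub score = 1
In-link 2: hub score = 6
In-link 3: hub score = 12
Authority = 1 + 6 + 12 = 19

19
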